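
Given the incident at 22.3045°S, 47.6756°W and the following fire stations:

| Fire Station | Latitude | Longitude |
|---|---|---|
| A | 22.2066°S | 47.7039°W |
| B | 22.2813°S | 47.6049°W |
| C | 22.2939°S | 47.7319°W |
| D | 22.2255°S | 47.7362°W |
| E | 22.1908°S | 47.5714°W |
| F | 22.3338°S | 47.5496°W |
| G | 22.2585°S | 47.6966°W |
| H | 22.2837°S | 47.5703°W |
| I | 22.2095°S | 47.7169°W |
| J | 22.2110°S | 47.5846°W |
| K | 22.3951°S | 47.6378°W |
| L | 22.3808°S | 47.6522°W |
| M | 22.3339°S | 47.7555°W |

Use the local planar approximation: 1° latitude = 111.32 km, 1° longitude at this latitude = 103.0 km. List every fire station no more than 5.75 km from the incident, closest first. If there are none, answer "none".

G

Distances from 22.3045°S, 47.6756°W:
A: √((0.0979·111.32)² + (-0.0283·103.0)²) = √(118.771374 + 8.496642) = 11.2813 km
B: √((0.0232·111.32)² + (0.0707·103.0)²) = √(6.669947 + 53.028980) = 7.7265 km
C: √((0.0106·111.32)² + (-0.0563·103.0)²) = √(1.392381 + 33.627241) = 5.9177 km
D: √((0.0790·111.32)² + (-0.0606·103.0)²) = √(77.339361 + 38.960067) = 10.7842 km
E: √((0.1137·111.32)² + (0.1042·103.0)²) = √(160.201775 + 115.188703) = 16.5949 km
F: √((-0.0293·111.32)² + (0.1260·103.0)²) = √(10.638530 + 168.428484) = 13.3816 km
G: √((0.0460·111.32)² + (-0.0210·103.0)²) = √(26.221773 + 4.678569) = 5.5588 km
H: √((0.0208·111.32)² + (0.1053·103.0)²) = √(5.361336 + 117.633547) = 11.0903 km
I: √((0.0950·111.32)² + (-0.0413·103.0)²) = √(111.839085 + 18.095665) = 11.3989 km
J: √((0.0935·111.32)² + (0.0910·103.0)²) = √(108.335207 + 87.853129) = 14.0067 km
K: √((-0.0906·111.32)² + (0.0378·103.0)²) = √(101.719166 + 15.158564) = 10.8110 km
L: √((-0.0763·111.32)² + (0.0234·103.0)²) = √(72.143211 + 5.809064) = 8.8291 km
M: √((-0.0294·111.32)² + (-0.0799·103.0)²) = √(10.711272 + 67.727962) = 8.8566 km
Threshold 5.75 km: G (5.5588 km) is within range.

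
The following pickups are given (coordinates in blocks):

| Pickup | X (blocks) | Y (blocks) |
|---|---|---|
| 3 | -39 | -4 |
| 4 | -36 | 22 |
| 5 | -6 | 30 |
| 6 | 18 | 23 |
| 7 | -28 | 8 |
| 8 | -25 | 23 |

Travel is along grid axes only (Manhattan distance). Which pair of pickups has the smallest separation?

4 and 8

Pairwise distances:
3–4: 29 blocks
3–5: 67 blocks
3–6: 84 blocks
3–7: 23 blocks
3–8: 41 blocks
4–5: 38 blocks
4–6: 55 blocks
4–7: 22 blocks
4–8: 12 blocks
5–6: 31 blocks
5–7: 44 blocks
5–8: 26 blocks
6–7: 61 blocks
6–8: 43 blocks
7–8: 18 blocks
Closest pair: 4–8 at 12 blocks.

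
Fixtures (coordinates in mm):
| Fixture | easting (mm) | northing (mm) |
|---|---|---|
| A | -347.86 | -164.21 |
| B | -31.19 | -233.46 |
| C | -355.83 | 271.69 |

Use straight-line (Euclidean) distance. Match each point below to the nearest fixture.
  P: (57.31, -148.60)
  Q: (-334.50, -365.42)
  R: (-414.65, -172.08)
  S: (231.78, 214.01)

P→B; Q→A; R→A; S→B

P at (57.31, -148.60):
  A: √((-405.17)² + (-15.61)²) = √(164162.7289 + 243.6721) = 405.47 mm
  B: √((-88.50)² + (-84.86)²) = √(7832.2500 + 7201.2196) = 122.61 mm
  C: √((-413.14)² + (420.29)²) = √(170684.6596 + 176643.6841) = 589.35 mm
  → nearest: B (122.61 mm)
Q at (-334.50, -365.42):
  A: √((-13.36)² + (201.21)²) = √(178.4896 + 40485.4641) = 201.65 mm
  B: √((303.31)² + (131.96)²) = √(91996.9561 + 17413.4416) = 330.77 mm
  C: √((-21.33)² + (637.11)²) = √(454.9689 + 405909.1521) = 637.47 mm
  → nearest: A (201.65 mm)
R at (-414.65, -172.08):
  A: √((66.79)² + (7.87)²) = √(4460.9041 + 61.9369) = 67.25 mm
  B: √((383.46)² + (-61.38)²) = √(147041.5716 + 3767.5044) = 388.34 mm
  C: √((58.82)² + (443.77)²) = √(3459.7924 + 196931.8129) = 447.65 mm
  → nearest: A (67.25 mm)
S at (231.78, 214.01):
  A: √((-579.64)² + (-378.22)²) = √(335982.5296 + 143050.3684) = 692.12 mm
  B: √((-262.97)² + (-447.47)²) = √(69153.2209 + 200229.4009) = 519.02 mm
  C: √((-587.61)² + (57.68)²) = √(345285.5121 + 3326.9824) = 590.43 mm
  → nearest: B (519.02 mm)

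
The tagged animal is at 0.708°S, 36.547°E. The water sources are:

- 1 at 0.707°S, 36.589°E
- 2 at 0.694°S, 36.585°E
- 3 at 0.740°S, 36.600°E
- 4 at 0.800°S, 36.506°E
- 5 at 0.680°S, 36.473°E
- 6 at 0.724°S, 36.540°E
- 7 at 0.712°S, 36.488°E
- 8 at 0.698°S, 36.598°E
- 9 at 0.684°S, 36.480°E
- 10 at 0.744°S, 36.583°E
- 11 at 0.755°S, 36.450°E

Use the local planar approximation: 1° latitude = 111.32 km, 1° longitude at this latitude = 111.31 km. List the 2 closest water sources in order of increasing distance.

6, 2

Distances from 0.708°S, 36.547°E:
1: √((0.001·111.32)² + (0.042·111.31)²) = √(0.01239 + 21.85581) = 4.676 km
2: √((0.014·111.32)² + (0.038·111.31)²) = √(2.42886 + 17.89104) = 4.508 km
3: √((-0.032·111.32)² + (0.053·111.31)²) = √(12.68955 + 34.80327) = 6.892 km
4: √((-0.092·111.32)² + (-0.041·111.31)²) = √(104.88709 + 20.82745) = 11.212 km
5: √((0.028·111.32)² + (-0.074·111.31)²) = √(9.71544 + 67.84718) = 8.807 km
6: √((-0.016·111.32)² + (-0.007·111.31)²) = √(3.17239 + 0.60711) = 1.944 km
7: √((-0.004·111.32)² + (-0.059·111.31)²) = √(0.19827 + 43.12930) = 6.582 km
8: √((0.010·111.32)² + (0.051·111.31)²) = √(1.23921 + 32.22617) = 5.785 km
9: √((0.024·111.32)² + (-0.067·111.31)²) = √(7.13787 + 55.61833) = 7.922 km
10: √((-0.036·111.32)² + (0.036·111.31)²) = √(16.06022 + 16.05733) = 5.667 km
11: √((-0.047·111.32)² + (-0.097·111.31)²) = √(27.37424 + 116.57672) = 11.998 km
Sorted: 6 (1.944 km) < 2 (4.508 km) < 1 (4.676 km) < 10 (5.667 km) < …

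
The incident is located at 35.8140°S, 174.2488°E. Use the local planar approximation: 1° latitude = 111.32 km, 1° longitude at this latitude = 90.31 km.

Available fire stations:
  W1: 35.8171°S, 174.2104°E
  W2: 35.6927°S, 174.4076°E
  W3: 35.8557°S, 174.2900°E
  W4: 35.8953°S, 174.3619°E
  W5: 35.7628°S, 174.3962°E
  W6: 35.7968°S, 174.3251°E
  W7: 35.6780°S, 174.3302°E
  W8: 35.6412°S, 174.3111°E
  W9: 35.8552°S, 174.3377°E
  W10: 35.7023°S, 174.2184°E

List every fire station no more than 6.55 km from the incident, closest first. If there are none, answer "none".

W1, W3

Distances from 35.8140°S, 174.2488°E:
W1: √((-0.0031·111.32)² + (-0.0384·90.31)²) = √(0.119088 + 12.026358) = 3.4850 km
W2: √((0.1213·111.32)² + (0.1588·90.31)²) = √(182.334142 + 205.670821) = 19.6978 km
W3: √((-0.0417·111.32)² + (0.0412·90.31)²) = √(21.548572 + 13.844144) = 5.9492 km
W4: √((-0.0813·111.32)² + (0.1131·90.31)²) = √(81.908220 + 104.327042) = 13.6468 km
W5: √((0.0512·111.32)² + (0.1474·90.31)²) = √(32.485258 + 177.201197) = 14.4806 km
W6: √((0.0172·111.32)² + (0.0763·90.31)²) = √(3.666091 + 47.481099) = 7.1517 km
W7: √((0.1360·111.32)² + (0.0814·90.31)²) = √(229.205066 + 54.040641) = 16.8299 km
W8: √((0.1728·111.32)² + (0.0623·90.31)²) = √(370.027389 + 31.655398) = 20.0420 km
W9: √((-0.0412·111.32)² + (0.0889·90.31)²) = √(21.034918 + 64.457760) = 9.2462 km
W10: √((0.1117·111.32)² + (-0.0304·90.31)²) = √(154.615398 + 7.537353) = 12.7339 km
Threshold 6.55 km: W1 (3.4850 km), W3 (5.9492 km) are within range.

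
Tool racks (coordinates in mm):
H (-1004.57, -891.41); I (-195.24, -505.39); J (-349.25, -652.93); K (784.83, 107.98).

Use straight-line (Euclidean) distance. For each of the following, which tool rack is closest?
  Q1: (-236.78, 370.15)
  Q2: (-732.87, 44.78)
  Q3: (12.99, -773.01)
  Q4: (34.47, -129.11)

Q1 at (-236.78, 370.15):
  H: √((-767.79)² + (-1261.56)²) = √(589501.4841 + 1591533.6336) = 1476.83 mm
  I: √((41.54)² + (-875.54)²) = √(1725.5716 + 766570.2916) = 876.52 mm
  J: √((-112.47)² + (-1023.08)²) = √(12649.5009 + 1046692.6864) = 1029.24 mm
  K: √((1021.61)² + (-262.17)²) = √(1043686.9921 + 68733.1089) = 1054.71 mm
  → nearest: I (876.52 mm)
Q2 at (-732.87, 44.78):
  H: √((-271.70)² + (-936.19)²) = √(73820.8900 + 876451.7161) = 974.82 mm
  I: √((537.63)² + (-550.17)²) = √(289046.0169 + 302687.0289) = 769.24 mm
  J: √((383.62)² + (-697.71)²) = √(147164.3044 + 486799.2441) = 796.22 mm
  K: √((1517.70)² + (63.20)²) = √(2303413.2900 + 3994.2400) = 1519.02 mm
  → nearest: I (769.24 mm)
Q3 at (12.99, -773.01):
  H: √((-1017.56)² + (-118.40)²) = √(1035428.3536 + 14018.5600) = 1024.43 mm
  I: √((-208.23)² + (267.62)²) = √(43359.7329 + 71620.4644) = 339.09 mm
  J: √((-362.24)² + (120.08)²) = √(131217.8176 + 14419.2064) = 381.62 mm
  K: √((771.84)² + (880.99)²) = √(595736.9856 + 776143.3801) = 1171.27 mm
  → nearest: I (339.09 mm)
Q4 at (34.47, -129.11):
  H: √((-1039.04)² + (-762.30)²) = √(1079604.1216 + 581101.2900) = 1288.68 mm
  I: √((-229.71)² + (-376.28)²) = √(52766.6841 + 141586.6384) = 440.86 mm
  J: √((-383.72)² + (-523.82)²) = √(147241.0384 + 274387.3924) = 649.33 mm
  K: √((750.36)² + (237.09)²) = √(563040.1296 + 56211.6681) = 786.93 mm
  → nearest: I (440.86 mm)

Q1→I; Q2→I; Q3→I; Q4→I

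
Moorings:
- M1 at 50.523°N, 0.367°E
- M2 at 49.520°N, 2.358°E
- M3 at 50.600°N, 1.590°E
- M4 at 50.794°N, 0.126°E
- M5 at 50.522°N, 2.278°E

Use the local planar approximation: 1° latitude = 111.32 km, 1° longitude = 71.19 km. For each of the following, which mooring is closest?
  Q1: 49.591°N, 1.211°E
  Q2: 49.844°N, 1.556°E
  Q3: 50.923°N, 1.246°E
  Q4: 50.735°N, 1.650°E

Q1 at 49.591°N, 1.211°E:
  M1: √((0.932·111.32)² + (-0.844·71.19)²) = √(10764.11230 + 3610.13032) = 119.893 km
  M2: √((-0.071·111.32)² + (1.147·71.19)²) = √(62.46879 + 6667.52759) = 82.037 km
  M3: √((1.009·111.32)² + (0.379·71.19)²) = √(12616.20473 + 727.97490) = 115.517 km
  M4: √((1.203·111.32)² + (-1.085·71.19)²) = √(17934.02001 + 5966.19525) = 154.597 km
  M5: √((0.931·111.32)² + (1.067·71.19)²) = √(10741.02574 + 5769.88058) = 128.495 km
  → nearest: M2 (82.037 km)
Q2 at 49.844°N, 1.556°E:
  M1: √((0.679·111.32)² + (-1.189·71.19)²) = √(5713.28572 + 7164.76079) = 113.481 km
  M2: √((-0.324·111.32)² + (0.802·71.19)²) = √(1300.87754 + 3259.76823) = 67.533 km
  M3: √((0.756·111.32)² + (0.034·71.19)²) = √(7082.55550 + 5.85863) = 84.193 km
  M4: √((0.950·111.32)² + (-1.430·71.19)²) = √(11183.90852 + 10363.58612) = 146.791 km
  M5: √((0.678·111.32)² + (0.722·71.19)²) = √(5696.46959 + 2641.87570) = 91.315 km
  → nearest: M2 (67.533 km)
Q3 at 50.923°N, 1.246°E:
  M1: √((-0.400·111.32)² + (-0.879·71.19)²) = √(1982.74278 + 3915.75703) = 76.802 km
  M2: √((-1.403·111.32)² + (1.112·71.19)²) = √(24392.80463 + 6266.82490) = 175.099 km
  M3: √((-0.323·111.32)² + (0.344·71.19)²) = √(1292.85982 + 599.72875) = 43.504 km
  M4: √((-0.129·111.32)² + (-1.120·71.19)²) = √(206.21764 + 6357.31940) = 81.016 km
  M5: √((-0.401·111.32)² + (1.032·71.19)²) = √(1992.66889 + 5397.55878) = 85.966 km
  → nearest: M3 (43.504 km)
Q4 at 50.735°N, 1.650°E:
  M1: √((-0.212·111.32)² + (-1.283·71.19)²) = √(556.95245 + 8342.40555) = 94.336 km
  M2: √((-1.215·111.32)² + (0.708·71.19)²) = √(18293.59041 + 2540.41402) = 144.340 km
  M3: √((-0.135·111.32)² + (-0.060·71.19)²) = √(225.84680 + 18.24486) = 15.623 km
  M4: √((0.059·111.32)² + (-1.524·71.19)²) = √(43.13705 + 11770.85256) = 108.692 km
  M5: √((-0.213·111.32)² + (0.628·71.19)²) = √(562.21911 + 1998.74446) = 50.606 km
  → nearest: M3 (15.623 km)

Q1→M2; Q2→M2; Q3→M3; Q4→M3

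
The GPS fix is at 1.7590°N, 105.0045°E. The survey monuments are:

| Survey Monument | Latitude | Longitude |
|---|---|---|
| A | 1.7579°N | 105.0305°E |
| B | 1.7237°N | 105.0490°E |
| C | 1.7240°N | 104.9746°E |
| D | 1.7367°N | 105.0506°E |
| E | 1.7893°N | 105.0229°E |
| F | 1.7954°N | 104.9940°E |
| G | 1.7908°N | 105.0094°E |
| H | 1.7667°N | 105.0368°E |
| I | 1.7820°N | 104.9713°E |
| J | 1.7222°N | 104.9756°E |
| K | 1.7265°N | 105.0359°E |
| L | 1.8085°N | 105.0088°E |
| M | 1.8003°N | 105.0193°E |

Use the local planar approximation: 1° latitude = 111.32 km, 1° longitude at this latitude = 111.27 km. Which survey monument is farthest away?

B

Distances from 1.7590°N, 105.0045°E:
A: √((-0.0011·111.32)² + (0.0260·111.27)²) = √(0.014994 + 8.369565) = 2.8956 km
B: √((-0.0353·111.32)² + (0.0445·111.27)²) = √(15.441725 + 24.517501) = 6.3213 km
C: √((-0.0350·111.32)² + (-0.0299·111.27)²) = √(15.180374 + 11.068749) = 5.1234 km
D: √((-0.0223·111.32)² + (0.0461·111.27)²) = √(6.162488 + 26.312252) = 5.6987 km
E: √((0.0303·111.32)² + (0.0184·111.27)²) = √(11.377102 + 4.191716) = 3.9457 km
F: √((0.0364·111.32)² + (-0.0105·111.27)²) = √(16.419093 + 1.365007) = 4.2171 km
G: √((0.0318·111.32)² + (0.0049·111.27)²) = √(12.531430 + 0.297268) = 3.5817 km
H: √((0.0077·111.32)² + (0.0323·111.27)²) = √(0.734730 + 12.916987) = 3.6948 km
I: √((0.0230·111.32)² + (-0.0332·111.27)²) = √(6.555443 + 13.646848) = 4.4947 km
J: √((-0.0368·111.32)² + (-0.0289·111.27)²) = √(16.781935 + 10.340746) = 5.2079 km
K: √((-0.0325·111.32)² + (0.0314·111.27)²) = √(13.089200 + 12.207183) = 5.0296 km
L: √((0.0495·111.32)² + (0.0043·111.27)²) = √(30.363847 + 0.228925) = 5.5311 km
M: √((0.0413·111.32)² + (0.0148·111.27)²) = √(21.137153 + 2.711937) = 4.8836 km
Maximum: B at 6.3213 km.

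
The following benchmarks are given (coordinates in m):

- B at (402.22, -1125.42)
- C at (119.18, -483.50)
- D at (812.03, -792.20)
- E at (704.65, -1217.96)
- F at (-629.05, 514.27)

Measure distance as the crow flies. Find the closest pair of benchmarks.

Pairwise distances:
B–C: √((-283.04)² + (641.92)²) = √(80111.6416 + 412061.2864) = 701.55 m
B–D: √((409.81)² + (333.22)²) = √(167944.2361 + 111035.5684) = 528.19 m
B–E: √((302.43)² + (-92.54)²) = √(91463.9049 + 8563.6516) = 316.27 m
B–F: √((-1031.27)² + (1639.69)²) = √(1063517.8129 + 2688583.2961) = 1937.03 m
C–D: √((692.85)² + (-308.70)²) = √(480041.1225 + 95295.6900) = 758.51 m
C–E: √((585.47)² + (-734.46)²) = √(342775.1209 + 539431.4916) = 939.26 m
C–F: √((-748.23)² + (997.77)²) = √(559848.1329 + 995544.9729) = 1247.15 m
D–E: √((-107.38)² + (-425.76)²) = √(11530.4644 + 181271.5776) = 439.09 m
D–F: √((-1441.08)² + (1306.47)²) = √(2076711.5664 + 1706863.8609) = 1945.14 m
E–F: √((-1333.70)² + (1732.23)²) = √(1778755.6900 + 3000620.7729) = 2186.18 m
Closest pair: B–E at 316.27 m.

B and E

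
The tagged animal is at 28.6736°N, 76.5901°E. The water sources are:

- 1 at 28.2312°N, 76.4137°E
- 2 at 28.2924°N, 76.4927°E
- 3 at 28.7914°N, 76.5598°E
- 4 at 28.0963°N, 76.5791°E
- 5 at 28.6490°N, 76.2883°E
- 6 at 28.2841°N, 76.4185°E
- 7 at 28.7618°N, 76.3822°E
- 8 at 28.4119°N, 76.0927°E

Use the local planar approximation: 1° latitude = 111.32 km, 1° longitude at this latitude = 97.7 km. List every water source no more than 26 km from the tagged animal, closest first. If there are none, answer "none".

3, 7

Distances from 28.6736°N, 76.5901°E:
1: √((-0.4424·111.32)² + (-0.1764·97.7)²) = √(2425.362352 + 297.020407) = 52.1765 km
2: √((-0.3812·111.32)² + (-0.0974·97.7)²) = √(1800.744841 + 90.553875) = 43.4891 km
3: √((0.1178·111.32)² + (-0.0303·97.7)²) = √(171.963777 + 8.763435) = 13.4435 km
4: √((-0.5773·111.32)² + (-0.0110·97.7)²) = √(4129.994852 + 1.154980) = 64.2740 km
5: √((-0.0246·111.32)² + (-0.3018·97.7)²) = √(7.499229 + 869.415940) = 29.6128 km
6: √((-0.3895·111.32)² + (-0.1716·97.7)²) = √(1880.015022 + 281.075955) = 46.4875 km
7: √((0.0882·111.32)² + (-0.2079·97.7)²) = √(96.401450 + 412.570438) = 22.5604 km
8: √((-0.2617·111.32)² + (-0.4974·97.7)²) = √(848.699293 + 2361.569272) = 56.6592 km
Threshold 26 km: 3 (13.4435 km), 7 (22.5604 km) are within range.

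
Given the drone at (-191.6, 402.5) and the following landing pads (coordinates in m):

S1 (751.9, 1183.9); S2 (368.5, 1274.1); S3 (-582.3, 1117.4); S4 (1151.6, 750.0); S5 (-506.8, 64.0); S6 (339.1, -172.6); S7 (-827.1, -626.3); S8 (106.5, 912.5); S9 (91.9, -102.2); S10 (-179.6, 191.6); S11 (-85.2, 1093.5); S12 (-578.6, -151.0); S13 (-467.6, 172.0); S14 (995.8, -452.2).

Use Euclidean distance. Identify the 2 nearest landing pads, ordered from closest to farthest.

S10, S13

Distances from (-191.6, 402.5):
S1: √((943.5)² + (781.4)²) = √(890192.250 + 610585.960) = 1225.1 m
S2: √((560.1)² + (871.6)²) = √(313712.010 + 759686.560) = 1036.0 m
S3: √((-390.7)² + (714.9)²) = √(152646.490 + 511082.010) = 814.7 m
S4: √((1343.2)² + (347.5)²) = √(1804186.240 + 120756.250) = 1387.4 m
S5: √((-315.2)² + (-338.5)²) = √(99351.040 + 114582.250) = 462.5 m
S6: √((530.7)² + (-575.1)²) = √(281642.490 + 330740.010) = 782.5 m
S7: √((-635.5)² + (-1028.8)²) = √(403860.250 + 1058429.440) = 1209.3 m
S8: √((298.1)² + (510.0)²) = √(88863.610 + 260100.000) = 590.7 m
S9: √((283.5)² + (-504.7)²) = √(80372.250 + 254722.090) = 578.9 m
S10: √((12.0)² + (-210.9)²) = √(144.000 + 44478.810) = 211.2 m
S11: √((106.4)² + (691.0)²) = √(11320.960 + 477481.000) = 699.1 m
S12: √((-387.0)² + (-553.5)²) = √(149769.000 + 306362.250) = 675.4 m
S13: √((-276.0)² + (-230.5)²) = √(76176.000 + 53130.250) = 359.6 m
S14: √((1187.4)² + (-854.7)²) = √(1409918.760 + 730512.090) = 1463.0 m
Sorted: S10 (211.2 m) < S13 (359.6 m) < S5 (462.5 m) < S9 (578.9 m) < …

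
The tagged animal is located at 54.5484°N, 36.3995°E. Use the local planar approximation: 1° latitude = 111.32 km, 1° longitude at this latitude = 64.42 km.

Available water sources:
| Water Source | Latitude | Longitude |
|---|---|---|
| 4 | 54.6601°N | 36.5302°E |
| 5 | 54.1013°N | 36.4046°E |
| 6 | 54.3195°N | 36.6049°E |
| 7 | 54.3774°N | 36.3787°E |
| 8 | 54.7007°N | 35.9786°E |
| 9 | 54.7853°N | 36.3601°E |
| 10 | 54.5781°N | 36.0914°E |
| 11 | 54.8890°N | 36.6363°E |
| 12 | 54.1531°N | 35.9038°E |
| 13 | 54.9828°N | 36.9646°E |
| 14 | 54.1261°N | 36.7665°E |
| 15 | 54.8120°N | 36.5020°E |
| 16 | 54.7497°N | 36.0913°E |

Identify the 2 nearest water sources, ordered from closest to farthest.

Distances from 54.5484°N, 36.3995°E:
4: 15.0169 km
5: 49.7723 km
6: 28.7119 km
7: 19.0828 km
8: 31.9786 km
9: 26.4936 km
10: 20.1213 km
11: 40.8693 km
12: 54.3704 km
13: 60.5283 km
14: 52.6206 km
15: 30.0777 km
16: 29.9390 km
Sorted: 4 (15.0169 km) < 7 (19.0828 km) < 10 (20.1213 km) < 9 (26.4936 km) < …

4, 7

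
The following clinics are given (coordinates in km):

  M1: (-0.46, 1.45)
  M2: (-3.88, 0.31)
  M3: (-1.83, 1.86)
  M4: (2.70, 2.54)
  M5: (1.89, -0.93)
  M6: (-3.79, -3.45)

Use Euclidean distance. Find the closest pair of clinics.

M1 and M3

Pairwise distances:
M1–M2: √((-3.42)² + (-1.14)²) = √(11.69640 + 1.29960) = 3.605 km
M1–M3: √((-1.37)² + (0.41)²) = √(1.87690 + 0.16810) = 1.430 km
M1–M4: √((3.16)² + (1.09)²) = √(9.98560 + 1.18810) = 3.343 km
M1–M5: √((2.35)² + (-2.38)²) = √(5.52250 + 5.66440) = 3.345 km
M1–M6: √((-3.33)² + (-4.90)²) = √(11.08890 + 24.01000) = 5.924 km
M2–M3: √((2.05)² + (1.55)²) = √(4.20250 + 2.40250) = 2.570 km
M2–M4: √((6.58)² + (2.23)²) = √(43.29640 + 4.97290) = 6.948 km
M2–M5: √((5.77)² + (-1.24)²) = √(33.29290 + 1.53760) = 5.902 km
M2–M6: √((0.09)² + (-3.76)²) = √(0.00810 + 14.13760) = 3.761 km
M3–M4: √((4.53)² + (0.68)²) = √(20.52090 + 0.46240) = 4.581 km
M3–M5: √((3.72)² + (-2.79)²) = √(13.83840 + 7.78410) = 4.650 km
M3–M6: √((-1.96)² + (-5.31)²) = √(3.84160 + 28.19610) = 5.660 km
M4–M5: √((-0.81)² + (-3.47)²) = √(0.65610 + 12.04090) = 3.563 km
M4–M6: √((-6.49)² + (-5.99)²) = √(42.12010 + 35.88010) = 8.832 km
M5–M6: √((-5.68)² + (-2.52)²) = √(32.26240 + 6.35040) = 6.214 km
Closest pair: M1–M3 at 1.430 km.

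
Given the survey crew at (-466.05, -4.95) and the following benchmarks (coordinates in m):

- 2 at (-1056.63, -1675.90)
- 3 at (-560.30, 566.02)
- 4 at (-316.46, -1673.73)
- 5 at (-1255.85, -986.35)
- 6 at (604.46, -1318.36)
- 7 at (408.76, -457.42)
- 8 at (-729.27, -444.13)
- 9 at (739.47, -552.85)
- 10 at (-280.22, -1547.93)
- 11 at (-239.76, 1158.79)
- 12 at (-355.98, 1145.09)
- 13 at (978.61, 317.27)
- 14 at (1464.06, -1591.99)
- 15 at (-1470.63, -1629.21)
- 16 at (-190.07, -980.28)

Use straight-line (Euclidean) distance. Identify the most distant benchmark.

Distances from (-466.05, -4.95):
2: 1772.25 m
3: 578.70 m
4: 1675.47 m
5: 1259.73 m
6: 1694.41 m
7: 984.90 m
8: 512.02 m
9: 1324.19 m
10: 1554.13 m
11: 1185.54 m
12: 1155.30 m
13: 1480.16 m
14: 2498.80 m
15: 1909.82 m
16: 1013.62 m
Maximum: 14 at 2498.80 m.

14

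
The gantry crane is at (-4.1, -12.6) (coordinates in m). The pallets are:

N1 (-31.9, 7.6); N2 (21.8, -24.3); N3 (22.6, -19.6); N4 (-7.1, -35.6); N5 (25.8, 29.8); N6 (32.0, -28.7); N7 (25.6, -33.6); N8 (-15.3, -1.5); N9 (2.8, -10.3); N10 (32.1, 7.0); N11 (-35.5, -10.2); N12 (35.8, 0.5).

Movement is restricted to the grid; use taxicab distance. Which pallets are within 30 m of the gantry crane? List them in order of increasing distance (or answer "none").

Distances from (-4.1, -12.6):
N1: |-27.8| + |20.2| = 27.8 + 20.2 = 48.0 m
N2: |25.9| + |-11.7| = 25.9 + 11.7 = 37.6 m
N3: |26.7| + |-7.0| = 26.7 + 7.0 = 33.7 m
N4: |-3.0| + |-23.0| = 3.0 + 23.0 = 26.0 m
N5: |29.9| + |42.4| = 29.9 + 42.4 = 72.3 m
N6: |36.1| + |-16.1| = 36.1 + 16.1 = 52.2 m
N7: |29.7| + |-21.0| = 29.7 + 21.0 = 50.7 m
N8: |-11.2| + |11.1| = 11.2 + 11.1 = 22.3 m
N9: |6.9| + |2.3| = 6.9 + 2.3 = 9.2 m
N10: |36.2| + |19.6| = 36.2 + 19.6 = 55.8 m
N11: |-31.4| + |2.4| = 31.4 + 2.4 = 33.8 m
N12: |39.9| + |13.1| = 39.9 + 13.1 = 53.0 m
Threshold 30 m: N9 (9.2 m), N8 (22.3 m), N4 (26.0 m) are within range.

N9, N8, N4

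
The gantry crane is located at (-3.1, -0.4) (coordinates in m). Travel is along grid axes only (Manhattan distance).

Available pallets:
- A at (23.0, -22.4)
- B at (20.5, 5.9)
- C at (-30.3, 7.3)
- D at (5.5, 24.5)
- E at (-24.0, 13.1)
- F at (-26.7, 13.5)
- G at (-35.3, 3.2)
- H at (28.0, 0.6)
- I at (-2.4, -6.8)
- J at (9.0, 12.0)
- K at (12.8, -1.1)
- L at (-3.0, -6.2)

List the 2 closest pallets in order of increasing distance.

L, I

Distances from (-3.1, -0.4):
A: |26.1| + |-22.0| = 26.1 + 22.0 = 48.1 m
B: |23.6| + |6.3| = 23.6 + 6.3 = 29.9 m
C: |-27.2| + |7.7| = 27.2 + 7.7 = 34.9 m
D: |8.6| + |24.9| = 8.6 + 24.9 = 33.5 m
E: |-20.9| + |13.5| = 20.9 + 13.5 = 34.4 m
F: |-23.6| + |13.9| = 23.6 + 13.9 = 37.5 m
G: |-32.2| + |3.6| = 32.2 + 3.6 = 35.8 m
H: |31.1| + |1.0| = 31.1 + 1.0 = 32.1 m
I: |0.7| + |-6.4| = 0.7 + 6.4 = 7.1 m
J: |12.1| + |12.4| = 12.1 + 12.4 = 24.5 m
K: |15.9| + |-0.7| = 15.9 + 0.7 = 16.6 m
L: |0.1| + |-5.8| = 0.1 + 5.8 = 5.9 m
Sorted: L (5.9 m) < I (7.1 m) < K (16.6 m) < J (24.5 m) < …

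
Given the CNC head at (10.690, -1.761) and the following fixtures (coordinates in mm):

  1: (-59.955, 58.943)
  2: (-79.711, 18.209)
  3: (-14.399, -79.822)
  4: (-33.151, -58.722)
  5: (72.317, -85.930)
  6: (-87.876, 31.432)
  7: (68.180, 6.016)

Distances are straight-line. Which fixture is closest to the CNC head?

7

Distances from (10.690, -1.761):
1: 93.143 mm
2: 92.580 mm
3: 81.994 mm
4: 71.879 mm
5: 104.318 mm
6: 104.005 mm
7: 58.014 mm
Minimum: 7 at 58.014 mm.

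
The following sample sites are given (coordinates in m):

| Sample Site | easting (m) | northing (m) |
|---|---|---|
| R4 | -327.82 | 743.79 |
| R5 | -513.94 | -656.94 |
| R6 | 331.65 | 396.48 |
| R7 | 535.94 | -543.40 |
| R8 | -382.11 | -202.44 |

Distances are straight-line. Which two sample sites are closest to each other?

R5 and R8

Pairwise distances:
R5–R8: 473.23 m
R4–R6: 745.34 m
R6–R8: 931.75 m
R4–R8: 947.79 m
R6–R7: 961.83 m
R7–R8: 979.32 m
R5–R7: 1056.00 m
R5–R6: 1350.82 m
R4–R5: 1413.04 m
R4–R7: 1550.14 m
Closest pair: R5–R8 at 473.23 m.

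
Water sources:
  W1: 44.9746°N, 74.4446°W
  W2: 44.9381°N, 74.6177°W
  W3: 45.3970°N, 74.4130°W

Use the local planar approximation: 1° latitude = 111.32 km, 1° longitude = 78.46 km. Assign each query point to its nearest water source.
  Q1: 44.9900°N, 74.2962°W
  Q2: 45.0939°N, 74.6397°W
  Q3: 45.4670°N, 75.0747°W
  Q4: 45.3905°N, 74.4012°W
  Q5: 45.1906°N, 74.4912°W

Q1 at 44.9900°N, 74.2962°W:
  W1: 11.7690 km
  W2: 25.8781 km
  W3: 46.2247 km
  → nearest: W1 (11.7690 km)
Q2 at 45.0939°N, 74.6397°W:
  W1: 20.2655 km
  W2: 17.4293 km
  W3: 38.1423 km
  → nearest: W2 (17.4293 km)
Q3 at 45.4670°N, 75.0747°W:
  W1: 73.8150 km
  W2: 68.9361 km
  W3: 52.4985 km
  → nearest: W3 (52.4985 km)
Q4 at 45.3905°N, 74.4012°W:
  W1: 46.4230 km
  W2: 53.1488 km
  W3: 1.1750 km
  → nearest: W3 (1.1750 km)
Q5 at 45.1906°N, 74.4912°W:
  W1: 24.3215 km
  W2: 29.8092 km
  W3: 23.7816 km
  → nearest: W3 (23.7816 km)

Q1→W1; Q2→W2; Q3→W3; Q4→W3; Q5→W3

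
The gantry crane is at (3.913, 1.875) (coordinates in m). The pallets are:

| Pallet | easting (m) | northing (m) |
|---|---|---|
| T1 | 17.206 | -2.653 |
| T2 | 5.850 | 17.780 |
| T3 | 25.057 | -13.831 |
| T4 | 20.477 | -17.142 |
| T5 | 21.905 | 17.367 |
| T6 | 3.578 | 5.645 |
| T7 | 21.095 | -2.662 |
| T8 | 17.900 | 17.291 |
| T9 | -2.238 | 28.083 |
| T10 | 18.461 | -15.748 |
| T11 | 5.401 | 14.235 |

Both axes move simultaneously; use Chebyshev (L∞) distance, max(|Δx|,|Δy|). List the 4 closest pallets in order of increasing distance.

T6, T11, T1, T8

Distances from (3.913, 1.875):
T1: max(|13.293|, |-4.528|) = 13.293 m
T2: max(|1.937|, |15.905|) = 15.905 m
T3: max(|21.144|, |-15.706|) = 21.144 m
T4: max(|16.564|, |-19.017|) = 19.017 m
T5: max(|17.992|, |15.492|) = 17.992 m
T6: max(|-0.335|, |3.770|) = 3.770 m
T7: max(|17.182|, |-4.537|) = 17.182 m
T8: max(|13.987|, |15.416|) = 15.416 m
T9: max(|-6.151|, |26.208|) = 26.208 m
T10: max(|14.548|, |-17.623|) = 17.623 m
T11: max(|1.488|, |12.360|) = 12.360 m
Sorted: T6 (3.770 m) < T11 (12.360 m) < T1 (13.293 m) < T8 (15.416 m) < T2 (15.905 m) < T7 (17.182 m) < …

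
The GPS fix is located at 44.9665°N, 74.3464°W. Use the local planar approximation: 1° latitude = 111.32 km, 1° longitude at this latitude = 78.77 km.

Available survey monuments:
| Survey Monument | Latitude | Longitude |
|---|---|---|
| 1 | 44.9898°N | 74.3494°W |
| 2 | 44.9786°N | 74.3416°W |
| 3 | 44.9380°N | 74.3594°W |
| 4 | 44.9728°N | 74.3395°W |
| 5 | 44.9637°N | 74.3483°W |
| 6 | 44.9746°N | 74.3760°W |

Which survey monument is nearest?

Distances from 44.9665°N, 74.3464°W:
1: 2.6045 km
2: 1.3990 km
3: 3.3338 km
4: 0.8873 km
5: 0.3458 km
6: 2.4999 km
Minimum: 5 at 0.3458 km.

5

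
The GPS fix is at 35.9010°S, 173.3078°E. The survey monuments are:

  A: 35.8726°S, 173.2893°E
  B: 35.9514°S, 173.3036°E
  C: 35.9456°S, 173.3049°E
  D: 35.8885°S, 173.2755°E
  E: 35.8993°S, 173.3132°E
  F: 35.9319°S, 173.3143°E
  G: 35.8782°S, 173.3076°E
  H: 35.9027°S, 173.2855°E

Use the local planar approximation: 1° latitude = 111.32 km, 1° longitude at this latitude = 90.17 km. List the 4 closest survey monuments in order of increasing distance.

Distances from 35.9010°S, 173.3078°E:
A: 3.5746 km
B: 5.6233 km
C: 4.9718 km
D: 3.2278 km
E: 0.5224 km
F: 3.4894 km
G: 2.5382 km
H: 2.0197 km
Sorted: E (0.5224 km) < H (2.0197 km) < G (2.5382 km) < D (3.2278 km) < F (3.4894 km) < A (3.5746 km) < …

E, H, G, D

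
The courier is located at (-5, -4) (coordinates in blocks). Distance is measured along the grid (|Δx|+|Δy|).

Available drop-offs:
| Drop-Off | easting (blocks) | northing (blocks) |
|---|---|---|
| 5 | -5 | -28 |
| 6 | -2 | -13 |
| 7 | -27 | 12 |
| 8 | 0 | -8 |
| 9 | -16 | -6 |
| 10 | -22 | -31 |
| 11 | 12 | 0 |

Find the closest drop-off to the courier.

Distances from (-5, -4):
5: |0| + |-24| = 0 + 24 = 24 blocks
6: |3| + |-9| = 3 + 9 = 12 blocks
7: |-22| + |16| = 22 + 16 = 38 blocks
8: |5| + |-4| = 5 + 4 = 9 blocks
9: |-11| + |-2| = 11 + 2 = 13 blocks
10: |-17| + |-27| = 17 + 27 = 44 blocks
11: |17| + |4| = 17 + 4 = 21 blocks
Minimum: 8 at 9 blocks.

8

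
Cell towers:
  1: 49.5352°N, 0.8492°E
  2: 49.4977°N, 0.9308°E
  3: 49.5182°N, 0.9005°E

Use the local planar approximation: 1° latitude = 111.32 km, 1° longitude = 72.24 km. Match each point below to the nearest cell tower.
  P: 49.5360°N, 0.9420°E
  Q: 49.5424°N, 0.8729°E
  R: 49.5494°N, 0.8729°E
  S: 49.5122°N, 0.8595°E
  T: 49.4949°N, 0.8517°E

P→3; Q→1; R→1; S→1; T→3

P at 49.5360°N, 0.9420°E:
  1: √((-0.0008·111.32)² + (-0.0928·72.24)²) = √(0.007931 + 44.941900) = 6.7045 km
  2: √((-0.0383·111.32)² + (-0.0112·72.24)²) = √(18.177910 + 0.654623) = 4.3396 km
  3: √((-0.0178·111.32)² + (-0.0415·72.24)²) = √(3.926326 + 8.987764) = 3.5936 km
  → nearest: 3 (3.5936 km)
Q at 49.5424°N, 0.8729°E:
  1: √((-0.0072·111.32)² + (-0.0237·72.24)²) = √(0.642409 + 2.931245) = 1.8904 km
  2: √((-0.0447·111.32)² + (0.0579·72.24)²) = √(24.760616 + 17.494946) = 6.5004 km
  3: √((-0.0242·111.32)² + (0.0276·72.24)²) = √(7.257334 + 3.975334) = 3.3515 km
  → nearest: 1 (1.8904 km)
R at 49.5494°N, 0.8729°E:
  1: √((-0.0142·111.32)² + (-0.0237·72.24)²) = √(2.498752 + 2.931245) = 2.3302 km
  2: √((-0.0517·111.32)² + (0.0579·72.24)²) = √(33.122833 + 17.494946) = 7.1146 km
  3: √((-0.0312·111.32)² + (0.0276·72.24)²) = √(12.063007 + 3.975334) = 4.0048 km
  → nearest: 1 (2.3302 km)
S at 49.5122°N, 0.8595°E:
  1: √((0.0230·111.32)² + (-0.0103·72.24)²) = √(6.555443 + 0.553643) = 2.6663 km
  2: √((-0.0145·111.32)² + (0.0713·72.24)²) = √(2.605448 + 26.529834) = 5.3977 km
  3: √((0.0060·111.32)² + (0.0410·72.24)²) = √(0.446117 + 8.772496) = 3.0362 km
  → nearest: 1 (2.6663 km)
T at 49.4949°N, 0.8517°E:
  1: √((0.0403·111.32)² + (-0.0025·72.24)²) = √(20.125955 + 0.032616) = 4.4898 km
  2: √((0.0028·111.32)² + (0.0791·72.24)²) = √(0.097154 + 32.651899) = 5.7227 km
  3: √((0.0233·111.32)² + (0.0488·72.24)²) = √(6.727570 + 12.427825) = 4.3767 km
  → nearest: 3 (4.3767 km)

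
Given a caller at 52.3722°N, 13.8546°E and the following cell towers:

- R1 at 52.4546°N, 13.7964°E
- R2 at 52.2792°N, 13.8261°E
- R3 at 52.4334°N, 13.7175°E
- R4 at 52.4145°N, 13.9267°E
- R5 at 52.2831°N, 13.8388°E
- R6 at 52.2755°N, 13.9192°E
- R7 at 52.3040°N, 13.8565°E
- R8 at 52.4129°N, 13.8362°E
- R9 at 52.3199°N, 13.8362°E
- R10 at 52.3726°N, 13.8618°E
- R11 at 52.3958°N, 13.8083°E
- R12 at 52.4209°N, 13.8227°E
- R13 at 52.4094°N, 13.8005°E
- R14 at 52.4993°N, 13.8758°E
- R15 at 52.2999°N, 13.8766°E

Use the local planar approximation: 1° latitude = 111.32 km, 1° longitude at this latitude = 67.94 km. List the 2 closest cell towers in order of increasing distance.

R10, R11

Distances from 52.3722°N, 13.8546°E:
R1: 9.9887 km
R2: 10.5323 km
R3: 11.5402 km
R4: 6.7947 km
R5: 9.9765 km
R6: 11.6250 km
R7: 7.5931 km
R8: 4.7000 km
R9: 5.9547 km
R10: 0.4912 km
R11: 4.0984 km
R12: 5.8384 km
R13: 5.5370 km
R14: 14.2219 km
R15: 8.1860 km
Sorted: R10 (0.4912 km) < R11 (4.0984 km) < R8 (4.7000 km) < R13 (5.5370 km) < …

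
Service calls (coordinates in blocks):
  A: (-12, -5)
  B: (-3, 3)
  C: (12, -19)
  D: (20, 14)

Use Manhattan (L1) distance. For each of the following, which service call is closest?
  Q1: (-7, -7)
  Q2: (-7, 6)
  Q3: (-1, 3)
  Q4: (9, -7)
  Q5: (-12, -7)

Q1 at (-7, -7):
  A: |-5| + |2| = 5 + 2 = 7 blocks
  B: |4| + |10| = 4 + 10 = 14 blocks
  C: |19| + |-12| = 19 + 12 = 31 blocks
  D: |27| + |21| = 27 + 21 = 48 blocks
  → nearest: A (7 blocks)
Q2 at (-7, 6):
  A: |-5| + |-11| = 5 + 11 = 16 blocks
  B: |4| + |-3| = 4 + 3 = 7 blocks
  C: |19| + |-25| = 19 + 25 = 44 blocks
  D: |27| + |8| = 27 + 8 = 35 blocks
  → nearest: B (7 blocks)
Q3 at (-1, 3):
  A: |-11| + |-8| = 11 + 8 = 19 blocks
  B: |-2| + |0| = 2 + 0 = 2 blocks
  C: |13| + |-22| = 13 + 22 = 35 blocks
  D: |21| + |11| = 21 + 11 = 32 blocks
  → nearest: B (2 blocks)
Q4 at (9, -7):
  A: |-21| + |2| = 21 + 2 = 23 blocks
  B: |-12| + |10| = 12 + 10 = 22 blocks
  C: |3| + |-12| = 3 + 12 = 15 blocks
  D: |11| + |21| = 11 + 21 = 32 blocks
  → nearest: C (15 blocks)
Q5 at (-12, -7):
  A: |0| + |2| = 0 + 2 = 2 blocks
  B: |9| + |10| = 9 + 10 = 19 blocks
  C: |24| + |-12| = 24 + 12 = 36 blocks
  D: |32| + |21| = 32 + 21 = 53 blocks
  → nearest: A (2 blocks)

Q1→A; Q2→B; Q3→B; Q4→C; Q5→A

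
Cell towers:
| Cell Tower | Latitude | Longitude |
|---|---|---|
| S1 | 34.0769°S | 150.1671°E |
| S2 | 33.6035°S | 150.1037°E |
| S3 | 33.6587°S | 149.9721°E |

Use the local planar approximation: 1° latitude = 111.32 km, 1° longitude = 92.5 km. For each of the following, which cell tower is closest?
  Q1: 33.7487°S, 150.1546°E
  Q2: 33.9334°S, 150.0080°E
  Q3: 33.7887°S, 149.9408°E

Q1 at 33.7487°S, 150.1546°E:
  S1: √((-0.3282·111.32)² + (0.0125·92.5)²) = √(1334.822593 + 1.336914) = 36.5535 km
  S2: √((0.1452·111.32)² + (-0.0509·92.5)²) = √(261.264034 + 22.167618) = 16.8354 km
  S3: √((0.0900·111.32)² + (-0.1825·92.5)²) = √(100.376353 + 284.976602) = 19.6304 km
  → nearest: S2 (16.8354 km)
Q2 at 33.9334°S, 150.0080°E:
  S1: √((-0.1435·111.32)² + (0.1591·92.5)²) = √(255.182094 + 216.582731) = 21.7201 km
  S2: √((0.3299·111.32)² + (0.0957·92.5)²) = √(1348.686550 + 78.362330) = 37.7763 km
  S3: √((0.2747·111.32)² + (-0.0359·92.5)²) = √(935.112181 + 11.027381) = 30.7594 km
  → nearest: S1 (21.7201 km)
Q3 at 33.7887°S, 149.9408°E:
  S1: √((-0.2882·111.32)² + (0.2263·92.5)²) = √(1029.281930 + 438.180023) = 38.3075 km
  S2: √((0.1852·111.32)² + (0.1629·92.5)²) = √(425.038588 + 227.052158) = 25.5361 km
  S3: √((0.1300·111.32)² + (0.0313·92.5)²) = √(209.427207 + 8.382473) = 14.7584 km
  → nearest: S3 (14.7584 km)

Q1→S2; Q2→S1; Q3→S3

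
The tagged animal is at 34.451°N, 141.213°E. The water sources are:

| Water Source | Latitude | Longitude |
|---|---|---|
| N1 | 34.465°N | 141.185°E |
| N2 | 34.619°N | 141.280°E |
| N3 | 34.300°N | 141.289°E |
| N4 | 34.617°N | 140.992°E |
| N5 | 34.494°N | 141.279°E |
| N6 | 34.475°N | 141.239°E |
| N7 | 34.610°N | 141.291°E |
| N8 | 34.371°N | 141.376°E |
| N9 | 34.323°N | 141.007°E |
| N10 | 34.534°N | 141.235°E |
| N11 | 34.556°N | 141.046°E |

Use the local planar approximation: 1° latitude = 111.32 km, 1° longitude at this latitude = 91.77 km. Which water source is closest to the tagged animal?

Distances from 34.451°N, 141.213°E:
N1: √((0.014·111.32)² + (-0.028·91.77)²) = √(2.42886 + 6.60264) = 3.005 km
N2: √((0.168·111.32)² + (0.067·91.77)²) = √(349.75583 + 37.80516) = 19.687 km
N3: √((-0.151·111.32)² + (0.076·91.77)²) = √(282.55324 + 48.64393) = 18.199 km
N4: √((0.166·111.32)² + (-0.221·91.77)²) = √(341.47788 + 411.32586) = 27.437 km
N5: √((0.043·111.32)² + (0.066·91.77)²) = √(22.91307 + 36.68507) = 7.720 km
N6: √((0.024·111.32)² + (0.026·91.77)²) = √(7.13787 + 5.69309) = 3.582 km
N7: √((0.159·111.32)² + (0.078·91.77)²) = √(313.28575 + 51.23782) = 19.093 km
N8: √((-0.080·111.32)² + (0.163·91.77)²) = √(79.30971 + 223.75702) = 17.409 km
N9: √((-0.128·111.32)² + (-0.206·91.77)²) = √(203.03286 + 357.38466) = 23.673 km
N10: √((0.083·111.32)² + (0.022·91.77)²) = √(85.36947 + 4.07612) = 9.458 km
N11: √((0.105·111.32)² + (-0.167·91.77)²) = √(136.62337 + 234.87371) = 19.274 km
Minimum: N1 at 3.005 km.

N1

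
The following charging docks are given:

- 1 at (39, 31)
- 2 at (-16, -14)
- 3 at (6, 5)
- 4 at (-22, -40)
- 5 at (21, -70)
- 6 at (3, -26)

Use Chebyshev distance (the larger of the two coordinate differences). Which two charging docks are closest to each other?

Pairwise distances:
1–2: max(|-55|, |-45|) = 55
1–3: max(|-33|, |-26|) = 33
1–4: max(|-61|, |-71|) = 71
1–5: max(|-18|, |-101|) = 101
1–6: max(|-36|, |-57|) = 57
2–3: max(|22|, |19|) = 22
2–4: max(|-6|, |-26|) = 26
2–5: max(|37|, |-56|) = 56
2–6: max(|19|, |-12|) = 19
3–4: max(|-28|, |-45|) = 45
3–5: max(|15|, |-75|) = 75
3–6: max(|-3|, |-31|) = 31
4–5: max(|43|, |-30|) = 43
4–6: max(|25|, |14|) = 25
5–6: max(|-18|, |44|) = 44
Closest pair: 2–6 at 19.

2 and 6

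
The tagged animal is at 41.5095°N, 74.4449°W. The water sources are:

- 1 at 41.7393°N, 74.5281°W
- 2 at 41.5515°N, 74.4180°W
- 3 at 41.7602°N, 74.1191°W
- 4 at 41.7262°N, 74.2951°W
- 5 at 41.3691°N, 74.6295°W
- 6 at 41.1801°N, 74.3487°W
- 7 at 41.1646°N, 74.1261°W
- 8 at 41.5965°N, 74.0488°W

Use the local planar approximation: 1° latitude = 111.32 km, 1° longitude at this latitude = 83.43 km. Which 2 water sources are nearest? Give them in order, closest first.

2, 5

Distances from 41.5095°N, 74.4449°W:
1: 26.5064 km
2: 5.1862 km
3: 38.9575 km
4: 27.1683 km
5: 21.9425 km
6: 37.5369 km
7: 46.7070 km
8: 34.4365 km
Sorted: 2 (5.1862 km) < 5 (21.9425 km) < 1 (26.5064 km) < 4 (27.1683 km) < …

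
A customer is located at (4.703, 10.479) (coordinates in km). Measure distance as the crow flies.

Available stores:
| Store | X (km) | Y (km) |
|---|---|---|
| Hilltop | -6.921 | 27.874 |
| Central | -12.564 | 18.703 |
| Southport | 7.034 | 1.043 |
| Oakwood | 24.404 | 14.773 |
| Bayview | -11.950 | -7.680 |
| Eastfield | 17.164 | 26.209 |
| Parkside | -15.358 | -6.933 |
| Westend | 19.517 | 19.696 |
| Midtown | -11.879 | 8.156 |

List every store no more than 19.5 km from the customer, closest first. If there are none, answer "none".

Distances from (4.703, 10.479):
Hilltop: √((-11.624)² + (17.395)²) = √(135.11738 + 302.58603) = 20.921 km
Central: √((-17.267)² + (8.224)²) = √(298.14929 + 67.63418) = 19.125 km
Southport: √((2.331)² + (-9.436)²) = √(5.43356 + 89.03810) = 9.720 km
Oakwood: √((19.701)² + (4.294)²) = √(388.12940 + 18.43844) = 20.164 km
Bayview: √((-16.653)² + (-18.159)²) = √(277.32241 + 329.74928) = 24.639 km
Eastfield: √((12.461)² + (15.730)²) = √(155.27652 + 247.43290) = 20.068 km
Parkside: √((-20.061)² + (-17.412)²) = √(402.44372 + 303.17774) = 26.564 km
Westend: √((14.814)² + (9.217)²) = √(219.45460 + 84.95309) = 17.447 km
Midtown: √((-16.582)² + (-2.323)²) = √(274.96272 + 5.39633) = 16.744 km
Threshold 19.5 km: Southport (9.720 km), Midtown (16.744 km), Westend (17.447 km), Central (19.125 km) are within range.

Southport, Midtown, Westend, Central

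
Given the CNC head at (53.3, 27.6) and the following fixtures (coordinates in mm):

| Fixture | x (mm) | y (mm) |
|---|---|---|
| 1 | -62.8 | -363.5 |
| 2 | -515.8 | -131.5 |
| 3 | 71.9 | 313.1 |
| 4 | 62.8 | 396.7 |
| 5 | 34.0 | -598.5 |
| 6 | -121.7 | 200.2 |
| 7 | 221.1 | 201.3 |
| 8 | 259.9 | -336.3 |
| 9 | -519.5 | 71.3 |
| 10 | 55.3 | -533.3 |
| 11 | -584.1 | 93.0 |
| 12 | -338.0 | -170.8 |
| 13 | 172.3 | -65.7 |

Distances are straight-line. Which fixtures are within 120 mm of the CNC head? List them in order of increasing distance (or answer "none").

Distances from (53.3, 27.6):
1: √((-116.1)² + (-391.1)²) = √(13479.210 + 152959.210) = 408.0 mm
2: √((-569.1)² + (-159.1)²) = √(323874.810 + 25312.810) = 590.9 mm
3: √((18.6)² + (285.5)²) = √(345.960 + 81510.250) = 286.1 mm
4: √((9.5)² + (369.1)²) = √(90.250 + 136234.810) = 369.2 mm
5: √((-19.3)² + (-626.1)²) = √(372.490 + 392001.210) = 626.4 mm
6: √((-175.0)² + (172.6)²) = √(30625.000 + 29790.760) = 245.8 mm
7: √((167.8)² + (173.7)²) = √(28156.840 + 30171.690) = 241.5 mm
8: √((206.6)² + (-363.9)²) = √(42683.560 + 132423.210) = 418.5 mm
9: √((-572.8)² + (43.7)²) = √(328099.840 + 1909.690) = 574.5 mm
10: √((2.0)² + (-560.9)²) = √(4.000 + 314608.810) = 560.9 mm
11: √((-637.4)² + (65.4)²) = √(406278.760 + 4277.160) = 640.7 mm
12: √((-391.3)² + (-198.4)²) = √(153115.690 + 39362.560) = 438.7 mm
13: √((119.0)² + (-93.3)²) = √(14161.000 + 8704.890) = 151.2 mm
Threshold 120 mm: none within range.

none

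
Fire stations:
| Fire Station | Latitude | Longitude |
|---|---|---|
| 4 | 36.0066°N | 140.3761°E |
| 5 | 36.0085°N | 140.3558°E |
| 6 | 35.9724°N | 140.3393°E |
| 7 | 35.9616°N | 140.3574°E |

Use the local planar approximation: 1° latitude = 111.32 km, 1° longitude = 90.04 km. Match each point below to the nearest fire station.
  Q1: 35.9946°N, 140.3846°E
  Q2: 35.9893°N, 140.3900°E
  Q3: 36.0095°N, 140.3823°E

Q1 at 35.9946°N, 140.3846°E:
  4: √((0.0120·111.32)² + (-0.0085·90.04)²) = √(1.784469 + 0.585745) = 1.5395 km
  5: √((0.0139·111.32)² + (-0.0288·90.04)²) = √(2.394286 + 6.724437) = 3.0197 km
  6: √((-0.0222·111.32)² + (-0.0453·90.04)²) = √(6.107343 + 16.636707) = 4.7691 km
  7: √((-0.0330·111.32)² + (-0.0272·90.04)²) = √(13.495043 + 5.998032) = 4.4151 km
  → nearest: 4 (1.5395 km)
Q2 at 35.9893°N, 140.3900°E:
  4: √((0.0173·111.32)² + (-0.0139·90.04)²) = √(3.708844 + 1.566392) = 2.2968 km
  5: √((0.0192·111.32)² + (-0.0342·90.04)²) = √(4.568239 + 9.482507) = 3.7484 km
  6: √((-0.0169·111.32)² + (-0.0507·90.04)²) = √(3.539320 + 20.839481) = 4.9375 km
  7: √((-0.0277·111.32)² + (-0.0326·90.04)²) = √(9.508367 + 8.616010) = 4.2573 km
  → nearest: 4 (2.2968 km)
Q3 at 36.0095°N, 140.3823°E:
  4: √((-0.0029·111.32)² + (-0.0062·90.04)²) = √(0.104218 + 0.311641) = 0.6449 km
  5: √((-0.0010·111.32)² + (-0.0265·90.04)²) = √(0.012392 + 5.693282) = 2.3887 km
  6: √((-0.0371·111.32)² + (-0.0430·90.04)²) = √(17.056669 + 14.990216) = 5.6610 km
  7: √((-0.0479·111.32)² + (-0.0249·90.04)²) = √(28.432655 + 5.026546) = 5.7844 km
  → nearest: 4 (0.6449 km)

Q1→4; Q2→4; Q3→4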